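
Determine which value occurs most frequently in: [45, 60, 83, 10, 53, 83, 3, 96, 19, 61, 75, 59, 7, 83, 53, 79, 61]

83

Step 1: Count the frequency of each value:
  3: appears 1 time(s)
  7: appears 1 time(s)
  10: appears 1 time(s)
  19: appears 1 time(s)
  45: appears 1 time(s)
  53: appears 2 time(s)
  59: appears 1 time(s)
  60: appears 1 time(s)
  61: appears 2 time(s)
  75: appears 1 time(s)
  79: appears 1 time(s)
  83: appears 3 time(s)
  96: appears 1 time(s)
Step 2: The value 83 appears most frequently (3 times).
Step 3: Mode = 83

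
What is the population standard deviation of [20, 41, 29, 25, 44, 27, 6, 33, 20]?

10.8912

Step 1: Compute the mean: 27.2222
Step 2: Sum of squared deviations from the mean: 1067.5556
Step 3: Population variance = 1067.5556 / 9 = 118.6173
Step 4: Standard deviation = sqrt(118.6173) = 10.8912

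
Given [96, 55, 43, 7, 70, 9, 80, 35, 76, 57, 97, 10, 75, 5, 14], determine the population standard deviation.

32.3477

Step 1: Compute the mean: 48.6
Step 2: Sum of squared deviations from the mean: 15695.6
Step 3: Population variance = 15695.6 / 15 = 1046.3733
Step 4: Standard deviation = sqrt(1046.3733) = 32.3477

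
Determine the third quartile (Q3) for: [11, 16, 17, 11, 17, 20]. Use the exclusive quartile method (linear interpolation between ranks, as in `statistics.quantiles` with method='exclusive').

17.75

Step 1: Sort the data: [11, 11, 16, 17, 17, 20]
Step 2: n = 6
Step 3: Using the exclusive quartile method:
  Q1 = 11
  Q2 (median) = 16.5
  Q3 = 17.75
  IQR = Q3 - Q1 = 17.75 - 11 = 6.75
Step 4: Q3 = 17.75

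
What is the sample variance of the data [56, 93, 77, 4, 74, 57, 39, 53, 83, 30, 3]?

915.0182

Step 1: Compute the mean: (56 + 93 + 77 + 4 + 74 + 57 + 39 + 53 + 83 + 30 + 3) / 11 = 51.7273
Step 2: Compute squared deviations from the mean:
  (56 - 51.7273)^2 = 18.2562
  (93 - 51.7273)^2 = 1703.438
  (77 - 51.7273)^2 = 638.7107
  (4 - 51.7273)^2 = 2277.8926
  (74 - 51.7273)^2 = 496.0744
  (57 - 51.7273)^2 = 27.8017
  (39 - 51.7273)^2 = 161.9835
  (53 - 51.7273)^2 = 1.6198
  (83 - 51.7273)^2 = 977.9835
  (30 - 51.7273)^2 = 472.0744
  (3 - 51.7273)^2 = 2374.3471
Step 3: Sum of squared deviations = 9150.1818
Step 4: Sample variance = 9150.1818 / 10 = 915.0182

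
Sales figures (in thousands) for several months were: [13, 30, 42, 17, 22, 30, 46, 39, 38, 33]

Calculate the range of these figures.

33

Step 1: Identify the maximum value: max = 46
Step 2: Identify the minimum value: min = 13
Step 3: Range = max - min = 46 - 13 = 33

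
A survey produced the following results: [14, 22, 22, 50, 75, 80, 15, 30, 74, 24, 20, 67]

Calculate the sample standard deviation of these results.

26.1132

Step 1: Compute the mean: 41.0833
Step 2: Sum of squared deviations from the mean: 7500.9167
Step 3: Sample variance = 7500.9167 / 11 = 681.9015
Step 4: Standard deviation = sqrt(681.9015) = 26.1132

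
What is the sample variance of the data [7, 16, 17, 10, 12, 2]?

31.8667

Step 1: Compute the mean: (7 + 16 + 17 + 10 + 12 + 2) / 6 = 10.6667
Step 2: Compute squared deviations from the mean:
  (7 - 10.6667)^2 = 13.4444
  (16 - 10.6667)^2 = 28.4444
  (17 - 10.6667)^2 = 40.1111
  (10 - 10.6667)^2 = 0.4444
  (12 - 10.6667)^2 = 1.7778
  (2 - 10.6667)^2 = 75.1111
Step 3: Sum of squared deviations = 159.3333
Step 4: Sample variance = 159.3333 / 5 = 31.8667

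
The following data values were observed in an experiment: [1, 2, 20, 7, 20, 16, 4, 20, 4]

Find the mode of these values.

20

Step 1: Count the frequency of each value:
  1: appears 1 time(s)
  2: appears 1 time(s)
  4: appears 2 time(s)
  7: appears 1 time(s)
  16: appears 1 time(s)
  20: appears 3 time(s)
Step 2: The value 20 appears most frequently (3 times).
Step 3: Mode = 20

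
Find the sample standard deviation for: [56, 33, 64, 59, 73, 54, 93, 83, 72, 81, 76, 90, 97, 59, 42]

18.6287

Step 1: Compute the mean: 68.8
Step 2: Sum of squared deviations from the mean: 4858.4
Step 3: Sample variance = 4858.4 / 14 = 347.0286
Step 4: Standard deviation = sqrt(347.0286) = 18.6287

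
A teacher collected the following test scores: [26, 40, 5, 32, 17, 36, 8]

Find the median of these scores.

26

Step 1: Sort the data in ascending order: [5, 8, 17, 26, 32, 36, 40]
Step 2: The number of values is n = 7.
Step 3: Since n is odd, the median is the middle value at position 4: 26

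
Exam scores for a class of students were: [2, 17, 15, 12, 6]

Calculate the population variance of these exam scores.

31.44

Step 1: Compute the mean: (2 + 17 + 15 + 12 + 6) / 5 = 10.4
Step 2: Compute squared deviations from the mean:
  (2 - 10.4)^2 = 70.56
  (17 - 10.4)^2 = 43.56
  (15 - 10.4)^2 = 21.16
  (12 - 10.4)^2 = 2.56
  (6 - 10.4)^2 = 19.36
Step 3: Sum of squared deviations = 157.2
Step 4: Population variance = 157.2 / 5 = 31.44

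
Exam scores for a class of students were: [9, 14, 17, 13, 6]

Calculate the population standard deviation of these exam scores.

3.8678

Step 1: Compute the mean: 11.8
Step 2: Sum of squared deviations from the mean: 74.8
Step 3: Population variance = 74.8 / 5 = 14.96
Step 4: Standard deviation = sqrt(14.96) = 3.8678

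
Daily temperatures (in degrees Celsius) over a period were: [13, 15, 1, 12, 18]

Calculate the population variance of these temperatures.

33.36

Step 1: Compute the mean: (13 + 15 + 1 + 12 + 18) / 5 = 11.8
Step 2: Compute squared deviations from the mean:
  (13 - 11.8)^2 = 1.44
  (15 - 11.8)^2 = 10.24
  (1 - 11.8)^2 = 116.64
  (12 - 11.8)^2 = 0.04
  (18 - 11.8)^2 = 38.44
Step 3: Sum of squared deviations = 166.8
Step 4: Population variance = 166.8 / 5 = 33.36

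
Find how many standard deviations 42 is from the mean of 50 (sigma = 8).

-1

Step 1: Recall the z-score formula: z = (x - mu) / sigma
Step 2: Substitute values: z = (42 - 50) / 8
Step 3: z = -8 / 8 = -1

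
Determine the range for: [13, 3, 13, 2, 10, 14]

12

Step 1: Identify the maximum value: max = 14
Step 2: Identify the minimum value: min = 2
Step 3: Range = max - min = 14 - 2 = 12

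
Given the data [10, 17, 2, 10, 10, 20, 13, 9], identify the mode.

10

Step 1: Count the frequency of each value:
  2: appears 1 time(s)
  9: appears 1 time(s)
  10: appears 3 time(s)
  13: appears 1 time(s)
  17: appears 1 time(s)
  20: appears 1 time(s)
Step 2: The value 10 appears most frequently (3 times).
Step 3: Mode = 10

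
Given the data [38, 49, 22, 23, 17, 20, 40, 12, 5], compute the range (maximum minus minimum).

44

Step 1: Identify the maximum value: max = 49
Step 2: Identify the minimum value: min = 5
Step 3: Range = max - min = 49 - 5 = 44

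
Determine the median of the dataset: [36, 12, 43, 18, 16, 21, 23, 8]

19.5

Step 1: Sort the data in ascending order: [8, 12, 16, 18, 21, 23, 36, 43]
Step 2: The number of values is n = 8.
Step 3: Since n is even, the median is the average of positions 4 and 5:
  Median = (18 + 21) / 2 = 19.5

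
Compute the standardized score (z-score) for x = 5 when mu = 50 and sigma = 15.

-3

Step 1: Recall the z-score formula: z = (x - mu) / sigma
Step 2: Substitute values: z = (5 - 50) / 15
Step 3: z = -45 / 15 = -3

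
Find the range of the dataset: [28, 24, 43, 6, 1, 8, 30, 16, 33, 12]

42

Step 1: Identify the maximum value: max = 43
Step 2: Identify the minimum value: min = 1
Step 3: Range = max - min = 43 - 1 = 42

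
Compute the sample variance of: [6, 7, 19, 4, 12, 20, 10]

39.4762

Step 1: Compute the mean: (6 + 7 + 19 + 4 + 12 + 20 + 10) / 7 = 11.1429
Step 2: Compute squared deviations from the mean:
  (6 - 11.1429)^2 = 26.449
  (7 - 11.1429)^2 = 17.1633
  (19 - 11.1429)^2 = 61.7347
  (4 - 11.1429)^2 = 51.0204
  (12 - 11.1429)^2 = 0.7347
  (20 - 11.1429)^2 = 78.449
  (10 - 11.1429)^2 = 1.3061
Step 3: Sum of squared deviations = 236.8571
Step 4: Sample variance = 236.8571 / 6 = 39.4762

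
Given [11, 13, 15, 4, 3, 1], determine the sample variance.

34.5667

Step 1: Compute the mean: (11 + 13 + 15 + 4 + 3 + 1) / 6 = 7.8333
Step 2: Compute squared deviations from the mean:
  (11 - 7.8333)^2 = 10.0278
  (13 - 7.8333)^2 = 26.6944
  (15 - 7.8333)^2 = 51.3611
  (4 - 7.8333)^2 = 14.6944
  (3 - 7.8333)^2 = 23.3611
  (1 - 7.8333)^2 = 46.6944
Step 3: Sum of squared deviations = 172.8333
Step 4: Sample variance = 172.8333 / 5 = 34.5667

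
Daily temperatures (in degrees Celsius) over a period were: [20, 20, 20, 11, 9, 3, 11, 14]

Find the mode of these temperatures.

20

Step 1: Count the frequency of each value:
  3: appears 1 time(s)
  9: appears 1 time(s)
  11: appears 2 time(s)
  14: appears 1 time(s)
  20: appears 3 time(s)
Step 2: The value 20 appears most frequently (3 times).
Step 3: Mode = 20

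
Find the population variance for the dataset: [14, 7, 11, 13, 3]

16.64

Step 1: Compute the mean: (14 + 7 + 11 + 13 + 3) / 5 = 9.6
Step 2: Compute squared deviations from the mean:
  (14 - 9.6)^2 = 19.36
  (7 - 9.6)^2 = 6.76
  (11 - 9.6)^2 = 1.96
  (13 - 9.6)^2 = 11.56
  (3 - 9.6)^2 = 43.56
Step 3: Sum of squared deviations = 83.2
Step 4: Population variance = 83.2 / 5 = 16.64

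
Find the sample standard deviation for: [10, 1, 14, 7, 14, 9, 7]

4.5251

Step 1: Compute the mean: 8.8571
Step 2: Sum of squared deviations from the mean: 122.8571
Step 3: Sample variance = 122.8571 / 6 = 20.4762
Step 4: Standard deviation = sqrt(20.4762) = 4.5251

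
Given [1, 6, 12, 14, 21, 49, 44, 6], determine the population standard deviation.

16.8259

Step 1: Compute the mean: 19.125
Step 2: Sum of squared deviations from the mean: 2264.875
Step 3: Population variance = 2264.875 / 8 = 283.1094
Step 4: Standard deviation = sqrt(283.1094) = 16.8259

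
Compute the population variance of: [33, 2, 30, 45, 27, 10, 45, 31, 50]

228

Step 1: Compute the mean: (33 + 2 + 30 + 45 + 27 + 10 + 45 + 31 + 50) / 9 = 30.3333
Step 2: Compute squared deviations from the mean:
  (33 - 30.3333)^2 = 7.1111
  (2 - 30.3333)^2 = 802.7778
  (30 - 30.3333)^2 = 0.1111
  (45 - 30.3333)^2 = 215.1111
  (27 - 30.3333)^2 = 11.1111
  (10 - 30.3333)^2 = 413.4444
  (45 - 30.3333)^2 = 215.1111
  (31 - 30.3333)^2 = 0.4444
  (50 - 30.3333)^2 = 386.7778
Step 3: Sum of squared deviations = 2052
Step 4: Population variance = 2052 / 9 = 228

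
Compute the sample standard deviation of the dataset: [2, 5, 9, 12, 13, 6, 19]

5.7404

Step 1: Compute the mean: 9.4286
Step 2: Sum of squared deviations from the mean: 197.7143
Step 3: Sample variance = 197.7143 / 6 = 32.9524
Step 4: Standard deviation = sqrt(32.9524) = 5.7404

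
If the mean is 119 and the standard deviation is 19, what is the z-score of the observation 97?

-1.1579

Step 1: Recall the z-score formula: z = (x - mu) / sigma
Step 2: Substitute values: z = (97 - 119) / 19
Step 3: z = -22 / 19 = -1.1579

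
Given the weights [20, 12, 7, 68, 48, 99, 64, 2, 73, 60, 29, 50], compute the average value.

44.3333

Step 1: Sum all values: 20 + 12 + 7 + 68 + 48 + 99 + 64 + 2 + 73 + 60 + 29 + 50 = 532
Step 2: Count the number of values: n = 12
Step 3: Mean = sum / n = 532 / 12 = 44.3333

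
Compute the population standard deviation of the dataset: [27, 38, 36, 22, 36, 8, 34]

9.9816

Step 1: Compute the mean: 28.7143
Step 2: Sum of squared deviations from the mean: 697.4286
Step 3: Population variance = 697.4286 / 7 = 99.6327
Step 4: Standard deviation = sqrt(99.6327) = 9.9816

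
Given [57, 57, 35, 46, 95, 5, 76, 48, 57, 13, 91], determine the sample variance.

808.6182

Step 1: Compute the mean: (57 + 57 + 35 + 46 + 95 + 5 + 76 + 48 + 57 + 13 + 91) / 11 = 52.7273
Step 2: Compute squared deviations from the mean:
  (57 - 52.7273)^2 = 18.2562
  (57 - 52.7273)^2 = 18.2562
  (35 - 52.7273)^2 = 314.2562
  (46 - 52.7273)^2 = 45.2562
  (95 - 52.7273)^2 = 1786.9835
  (5 - 52.7273)^2 = 2277.8926
  (76 - 52.7273)^2 = 541.6198
  (48 - 52.7273)^2 = 22.3471
  (57 - 52.7273)^2 = 18.2562
  (13 - 52.7273)^2 = 1578.2562
  (91 - 52.7273)^2 = 1464.8017
Step 3: Sum of squared deviations = 8086.1818
Step 4: Sample variance = 8086.1818 / 10 = 808.6182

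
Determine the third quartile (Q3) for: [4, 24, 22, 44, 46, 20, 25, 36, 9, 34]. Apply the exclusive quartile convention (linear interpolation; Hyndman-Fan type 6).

38

Step 1: Sort the data: [4, 9, 20, 22, 24, 25, 34, 36, 44, 46]
Step 2: n = 10
Step 3: Using the exclusive quartile method:
  Q1 = 17.25
  Q2 (median) = 24.5
  Q3 = 38
  IQR = Q3 - Q1 = 38 - 17.25 = 20.75
Step 4: Q3 = 38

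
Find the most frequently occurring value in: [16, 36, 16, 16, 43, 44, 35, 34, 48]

16

Step 1: Count the frequency of each value:
  16: appears 3 time(s)
  34: appears 1 time(s)
  35: appears 1 time(s)
  36: appears 1 time(s)
  43: appears 1 time(s)
  44: appears 1 time(s)
  48: appears 1 time(s)
Step 2: The value 16 appears most frequently (3 times).
Step 3: Mode = 16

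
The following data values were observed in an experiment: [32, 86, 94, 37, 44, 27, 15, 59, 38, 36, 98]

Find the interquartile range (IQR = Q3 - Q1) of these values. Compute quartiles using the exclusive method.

54

Step 1: Sort the data: [15, 27, 32, 36, 37, 38, 44, 59, 86, 94, 98]
Step 2: n = 11
Step 3: Using the exclusive quartile method:
  Q1 = 32
  Q2 (median) = 38
  Q3 = 86
  IQR = Q3 - Q1 = 86 - 32 = 54
Step 4: IQR = 54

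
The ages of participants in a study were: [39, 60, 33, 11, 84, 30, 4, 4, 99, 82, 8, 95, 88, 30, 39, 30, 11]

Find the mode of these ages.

30

Step 1: Count the frequency of each value:
  4: appears 2 time(s)
  8: appears 1 time(s)
  11: appears 2 time(s)
  30: appears 3 time(s)
  33: appears 1 time(s)
  39: appears 2 time(s)
  60: appears 1 time(s)
  82: appears 1 time(s)
  84: appears 1 time(s)
  88: appears 1 time(s)
  95: appears 1 time(s)
  99: appears 1 time(s)
Step 2: The value 30 appears most frequently (3 times).
Step 3: Mode = 30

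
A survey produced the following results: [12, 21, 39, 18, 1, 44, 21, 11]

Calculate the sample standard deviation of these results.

14.3571

Step 1: Compute the mean: 20.875
Step 2: Sum of squared deviations from the mean: 1442.875
Step 3: Sample variance = 1442.875 / 7 = 206.125
Step 4: Standard deviation = sqrt(206.125) = 14.3571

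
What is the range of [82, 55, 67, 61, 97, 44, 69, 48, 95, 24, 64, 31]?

73

Step 1: Identify the maximum value: max = 97
Step 2: Identify the minimum value: min = 24
Step 3: Range = max - min = 97 - 24 = 73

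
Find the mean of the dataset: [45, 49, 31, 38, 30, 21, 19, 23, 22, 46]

32.4

Step 1: Sum all values: 45 + 49 + 31 + 38 + 30 + 21 + 19 + 23 + 22 + 46 = 324
Step 2: Count the number of values: n = 10
Step 3: Mean = sum / n = 324 / 10 = 32.4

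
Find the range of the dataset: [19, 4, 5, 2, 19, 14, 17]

17

Step 1: Identify the maximum value: max = 19
Step 2: Identify the minimum value: min = 2
Step 3: Range = max - min = 19 - 2 = 17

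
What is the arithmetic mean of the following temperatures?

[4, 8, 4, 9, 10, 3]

6.3333

Step 1: Sum all values: 4 + 8 + 4 + 9 + 10 + 3 = 38
Step 2: Count the number of values: n = 6
Step 3: Mean = sum / n = 38 / 6 = 6.3333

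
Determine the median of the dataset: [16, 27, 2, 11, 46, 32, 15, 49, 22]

22

Step 1: Sort the data in ascending order: [2, 11, 15, 16, 22, 27, 32, 46, 49]
Step 2: The number of values is n = 9.
Step 3: Since n is odd, the median is the middle value at position 5: 22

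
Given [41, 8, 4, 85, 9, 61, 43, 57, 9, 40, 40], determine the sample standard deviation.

26.1513

Step 1: Compute the mean: 36.0909
Step 2: Sum of squared deviations from the mean: 6838.9091
Step 3: Sample variance = 6838.9091 / 10 = 683.8909
Step 4: Standard deviation = sqrt(683.8909) = 26.1513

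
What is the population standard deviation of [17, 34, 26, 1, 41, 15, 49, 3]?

16.2538

Step 1: Compute the mean: 23.25
Step 2: Sum of squared deviations from the mean: 2113.5
Step 3: Population variance = 2113.5 / 8 = 264.1875
Step 4: Standard deviation = sqrt(264.1875) = 16.2538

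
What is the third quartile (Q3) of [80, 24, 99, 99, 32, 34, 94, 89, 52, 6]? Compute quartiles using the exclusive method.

95.25

Step 1: Sort the data: [6, 24, 32, 34, 52, 80, 89, 94, 99, 99]
Step 2: n = 10
Step 3: Using the exclusive quartile method:
  Q1 = 30
  Q2 (median) = 66
  Q3 = 95.25
  IQR = Q3 - Q1 = 95.25 - 30 = 65.25
Step 4: Q3 = 95.25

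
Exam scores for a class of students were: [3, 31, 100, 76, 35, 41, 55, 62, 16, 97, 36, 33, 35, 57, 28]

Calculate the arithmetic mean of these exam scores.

47

Step 1: Sum all values: 3 + 31 + 100 + 76 + 35 + 41 + 55 + 62 + 16 + 97 + 36 + 33 + 35 + 57 + 28 = 705
Step 2: Count the number of values: n = 15
Step 3: Mean = sum / n = 705 / 15 = 47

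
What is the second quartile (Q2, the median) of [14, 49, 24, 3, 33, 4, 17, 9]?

15.5

Step 1: Sort the data: [3, 4, 9, 14, 17, 24, 33, 49]
Step 2: n = 8
Step 3: Q2 is the median. Since n is even, it is the average of the values at positions 4 and 5:
  Q2 = (14 + 17) / 2 = 15.5
Step 4: Q2 = 15.5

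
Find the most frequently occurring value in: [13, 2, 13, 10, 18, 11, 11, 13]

13

Step 1: Count the frequency of each value:
  2: appears 1 time(s)
  10: appears 1 time(s)
  11: appears 2 time(s)
  13: appears 3 time(s)
  18: appears 1 time(s)
Step 2: The value 13 appears most frequently (3 times).
Step 3: Mode = 13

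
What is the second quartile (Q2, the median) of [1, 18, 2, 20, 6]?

6

Step 1: Sort the data: [1, 2, 6, 18, 20]
Step 2: n = 5
Step 3: Q2 is the median. Since n is odd, it is the middle value at position 3: 6
Step 4: Q2 = 6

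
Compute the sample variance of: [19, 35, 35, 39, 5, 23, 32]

143.4762

Step 1: Compute the mean: (19 + 35 + 35 + 39 + 5 + 23 + 32) / 7 = 26.8571
Step 2: Compute squared deviations from the mean:
  (19 - 26.8571)^2 = 61.7347
  (35 - 26.8571)^2 = 66.3061
  (35 - 26.8571)^2 = 66.3061
  (39 - 26.8571)^2 = 147.449
  (5 - 26.8571)^2 = 477.7347
  (23 - 26.8571)^2 = 14.8776
  (32 - 26.8571)^2 = 26.449
Step 3: Sum of squared deviations = 860.8571
Step 4: Sample variance = 860.8571 / 6 = 143.4762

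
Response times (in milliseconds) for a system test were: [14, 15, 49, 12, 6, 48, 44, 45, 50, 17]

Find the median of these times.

30.5

Step 1: Sort the data in ascending order: [6, 12, 14, 15, 17, 44, 45, 48, 49, 50]
Step 2: The number of values is n = 10.
Step 3: Since n is even, the median is the average of positions 5 and 6:
  Median = (17 + 44) / 2 = 30.5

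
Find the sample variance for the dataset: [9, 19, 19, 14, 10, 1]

47.2

Step 1: Compute the mean: (9 + 19 + 19 + 14 + 10 + 1) / 6 = 12
Step 2: Compute squared deviations from the mean:
  (9 - 12)^2 = 9
  (19 - 12)^2 = 49
  (19 - 12)^2 = 49
  (14 - 12)^2 = 4
  (10 - 12)^2 = 4
  (1 - 12)^2 = 121
Step 3: Sum of squared deviations = 236
Step 4: Sample variance = 236 / 5 = 47.2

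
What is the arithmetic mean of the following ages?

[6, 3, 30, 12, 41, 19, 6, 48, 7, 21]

19.3

Step 1: Sum all values: 6 + 3 + 30 + 12 + 41 + 19 + 6 + 48 + 7 + 21 = 193
Step 2: Count the number of values: n = 10
Step 3: Mean = sum / n = 193 / 10 = 19.3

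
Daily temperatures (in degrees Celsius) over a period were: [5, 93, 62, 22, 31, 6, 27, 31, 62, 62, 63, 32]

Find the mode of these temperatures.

62

Step 1: Count the frequency of each value:
  5: appears 1 time(s)
  6: appears 1 time(s)
  22: appears 1 time(s)
  27: appears 1 time(s)
  31: appears 2 time(s)
  32: appears 1 time(s)
  62: appears 3 time(s)
  63: appears 1 time(s)
  93: appears 1 time(s)
Step 2: The value 62 appears most frequently (3 times).
Step 3: Mode = 62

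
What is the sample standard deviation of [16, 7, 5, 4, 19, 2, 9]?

6.3621

Step 1: Compute the mean: 8.8571
Step 2: Sum of squared deviations from the mean: 242.8571
Step 3: Sample variance = 242.8571 / 6 = 40.4762
Step 4: Standard deviation = sqrt(40.4762) = 6.3621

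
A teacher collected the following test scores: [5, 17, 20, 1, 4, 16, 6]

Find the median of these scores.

6

Step 1: Sort the data in ascending order: [1, 4, 5, 6, 16, 17, 20]
Step 2: The number of values is n = 7.
Step 3: Since n is odd, the median is the middle value at position 4: 6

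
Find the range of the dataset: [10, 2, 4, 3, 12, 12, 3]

10

Step 1: Identify the maximum value: max = 12
Step 2: Identify the minimum value: min = 2
Step 3: Range = max - min = 12 - 2 = 10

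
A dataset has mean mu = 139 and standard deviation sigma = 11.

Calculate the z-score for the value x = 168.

2.6364

Step 1: Recall the z-score formula: z = (x - mu) / sigma
Step 2: Substitute values: z = (168 - 139) / 11
Step 3: z = 29 / 11 = 2.6364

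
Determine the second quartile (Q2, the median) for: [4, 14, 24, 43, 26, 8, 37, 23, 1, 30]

23.5

Step 1: Sort the data: [1, 4, 8, 14, 23, 24, 26, 30, 37, 43]
Step 2: n = 10
Step 3: Q2 is the median. Since n is even, it is the average of the values at positions 5 and 6:
  Q2 = (23 + 24) / 2 = 23.5
Step 4: Q2 = 23.5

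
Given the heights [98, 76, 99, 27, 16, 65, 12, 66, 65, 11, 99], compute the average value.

57.6364

Step 1: Sum all values: 98 + 76 + 99 + 27 + 16 + 65 + 12 + 66 + 65 + 11 + 99 = 634
Step 2: Count the number of values: n = 11
Step 3: Mean = sum / n = 634 / 11 = 57.6364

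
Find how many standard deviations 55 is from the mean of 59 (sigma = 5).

-0.8

Step 1: Recall the z-score formula: z = (x - mu) / sigma
Step 2: Substitute values: z = (55 - 59) / 5
Step 3: z = -4 / 5 = -0.8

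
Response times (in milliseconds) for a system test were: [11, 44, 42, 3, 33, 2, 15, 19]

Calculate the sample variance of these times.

276.9821

Step 1: Compute the mean: (11 + 44 + 42 + 3 + 33 + 2 + 15 + 19) / 8 = 21.125
Step 2: Compute squared deviations from the mean:
  (11 - 21.125)^2 = 102.5156
  (44 - 21.125)^2 = 523.2656
  (42 - 21.125)^2 = 435.7656
  (3 - 21.125)^2 = 328.5156
  (33 - 21.125)^2 = 141.0156
  (2 - 21.125)^2 = 365.7656
  (15 - 21.125)^2 = 37.5156
  (19 - 21.125)^2 = 4.5156
Step 3: Sum of squared deviations = 1938.875
Step 4: Sample variance = 1938.875 / 7 = 276.9821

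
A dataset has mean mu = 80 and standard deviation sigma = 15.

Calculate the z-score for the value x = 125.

3

Step 1: Recall the z-score formula: z = (x - mu) / sigma
Step 2: Substitute values: z = (125 - 80) / 15
Step 3: z = 45 / 15 = 3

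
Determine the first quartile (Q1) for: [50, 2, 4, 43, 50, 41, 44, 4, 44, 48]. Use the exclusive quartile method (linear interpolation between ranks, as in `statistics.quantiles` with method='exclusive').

4

Step 1: Sort the data: [2, 4, 4, 41, 43, 44, 44, 48, 50, 50]
Step 2: n = 10
Step 3: Using the exclusive quartile method:
  Q1 = 4
  Q2 (median) = 43.5
  Q3 = 48.5
  IQR = Q3 - Q1 = 48.5 - 4 = 44.5
Step 4: Q1 = 4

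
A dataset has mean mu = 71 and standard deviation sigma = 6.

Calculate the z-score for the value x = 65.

-1

Step 1: Recall the z-score formula: z = (x - mu) / sigma
Step 2: Substitute values: z = (65 - 71) / 6
Step 3: z = -6 / 6 = -1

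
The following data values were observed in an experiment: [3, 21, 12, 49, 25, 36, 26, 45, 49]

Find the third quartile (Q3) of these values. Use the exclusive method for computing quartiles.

47

Step 1: Sort the data: [3, 12, 21, 25, 26, 36, 45, 49, 49]
Step 2: n = 9
Step 3: Using the exclusive quartile method:
  Q1 = 16.5
  Q2 (median) = 26
  Q3 = 47
  IQR = Q3 - Q1 = 47 - 16.5 = 30.5
Step 4: Q3 = 47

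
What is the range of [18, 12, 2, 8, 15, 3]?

16

Step 1: Identify the maximum value: max = 18
Step 2: Identify the minimum value: min = 2
Step 3: Range = max - min = 18 - 2 = 16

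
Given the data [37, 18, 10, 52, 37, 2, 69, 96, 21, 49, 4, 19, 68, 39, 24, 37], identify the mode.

37

Step 1: Count the frequency of each value:
  2: appears 1 time(s)
  4: appears 1 time(s)
  10: appears 1 time(s)
  18: appears 1 time(s)
  19: appears 1 time(s)
  21: appears 1 time(s)
  24: appears 1 time(s)
  37: appears 3 time(s)
  39: appears 1 time(s)
  49: appears 1 time(s)
  52: appears 1 time(s)
  68: appears 1 time(s)
  69: appears 1 time(s)
  96: appears 1 time(s)
Step 2: The value 37 appears most frequently (3 times).
Step 3: Mode = 37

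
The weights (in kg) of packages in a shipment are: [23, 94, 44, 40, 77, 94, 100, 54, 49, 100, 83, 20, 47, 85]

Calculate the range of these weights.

80

Step 1: Identify the maximum value: max = 100
Step 2: Identify the minimum value: min = 20
Step 3: Range = max - min = 100 - 20 = 80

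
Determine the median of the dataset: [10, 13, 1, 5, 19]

10

Step 1: Sort the data in ascending order: [1, 5, 10, 13, 19]
Step 2: The number of values is n = 5.
Step 3: Since n is odd, the median is the middle value at position 3: 10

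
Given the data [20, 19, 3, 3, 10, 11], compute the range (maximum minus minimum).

17

Step 1: Identify the maximum value: max = 20
Step 2: Identify the minimum value: min = 3
Step 3: Range = max - min = 20 - 3 = 17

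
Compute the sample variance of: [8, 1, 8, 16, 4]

31.8

Step 1: Compute the mean: (8 + 1 + 8 + 16 + 4) / 5 = 7.4
Step 2: Compute squared deviations from the mean:
  (8 - 7.4)^2 = 0.36
  (1 - 7.4)^2 = 40.96
  (8 - 7.4)^2 = 0.36
  (16 - 7.4)^2 = 73.96
  (4 - 7.4)^2 = 11.56
Step 3: Sum of squared deviations = 127.2
Step 4: Sample variance = 127.2 / 4 = 31.8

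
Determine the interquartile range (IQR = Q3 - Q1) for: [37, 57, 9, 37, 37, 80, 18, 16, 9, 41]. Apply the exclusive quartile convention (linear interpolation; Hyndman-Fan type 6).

30.75

Step 1: Sort the data: [9, 9, 16, 18, 37, 37, 37, 41, 57, 80]
Step 2: n = 10
Step 3: Using the exclusive quartile method:
  Q1 = 14.25
  Q2 (median) = 37
  Q3 = 45
  IQR = Q3 - Q1 = 45 - 14.25 = 30.75
Step 4: IQR = 30.75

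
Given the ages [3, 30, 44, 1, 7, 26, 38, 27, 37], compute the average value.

23.6667

Step 1: Sum all values: 3 + 30 + 44 + 1 + 7 + 26 + 38 + 27 + 37 = 213
Step 2: Count the number of values: n = 9
Step 3: Mean = sum / n = 213 / 9 = 23.6667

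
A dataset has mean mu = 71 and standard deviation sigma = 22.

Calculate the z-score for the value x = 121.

2.2727

Step 1: Recall the z-score formula: z = (x - mu) / sigma
Step 2: Substitute values: z = (121 - 71) / 22
Step 3: z = 50 / 22 = 2.2727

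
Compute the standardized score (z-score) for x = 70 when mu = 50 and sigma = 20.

1

Step 1: Recall the z-score formula: z = (x - mu) / sigma
Step 2: Substitute values: z = (70 - 50) / 20
Step 3: z = 20 / 20 = 1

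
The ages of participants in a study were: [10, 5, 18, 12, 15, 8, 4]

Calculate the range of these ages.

14

Step 1: Identify the maximum value: max = 18
Step 2: Identify the minimum value: min = 4
Step 3: Range = max - min = 18 - 4 = 14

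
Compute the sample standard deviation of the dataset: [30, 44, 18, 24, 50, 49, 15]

14.7471

Step 1: Compute the mean: 32.8571
Step 2: Sum of squared deviations from the mean: 1304.8571
Step 3: Sample variance = 1304.8571 / 6 = 217.4762
Step 4: Standard deviation = sqrt(217.4762) = 14.7471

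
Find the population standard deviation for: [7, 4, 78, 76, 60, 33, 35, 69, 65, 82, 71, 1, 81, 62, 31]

28.2316

Step 1: Compute the mean: 50.3333
Step 2: Sum of squared deviations from the mean: 11955.3333
Step 3: Population variance = 11955.3333 / 15 = 797.0222
Step 4: Standard deviation = sqrt(797.0222) = 28.2316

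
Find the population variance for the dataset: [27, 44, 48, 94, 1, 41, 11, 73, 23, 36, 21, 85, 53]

720.8994

Step 1: Compute the mean: (27 + 44 + 48 + 94 + 1 + 41 + 11 + 73 + 23 + 36 + 21 + 85 + 53) / 13 = 42.8462
Step 2: Compute squared deviations from the mean:
  (27 - 42.8462)^2 = 251.1006
  (44 - 42.8462)^2 = 1.3314
  (48 - 42.8462)^2 = 26.5621
  (94 - 42.8462)^2 = 2616.716
  (1 - 42.8462)^2 = 1751.1006
  (41 - 42.8462)^2 = 3.4083
  (11 - 42.8462)^2 = 1014.1775
  (73 - 42.8462)^2 = 909.2544
  (23 - 42.8462)^2 = 393.8698
  (36 - 42.8462)^2 = 46.8698
  (21 - 42.8462)^2 = 477.2544
  (85 - 42.8462)^2 = 1776.9467
  (53 - 42.8462)^2 = 103.1006
Step 3: Sum of squared deviations = 9371.6923
Step 4: Population variance = 9371.6923 / 13 = 720.8994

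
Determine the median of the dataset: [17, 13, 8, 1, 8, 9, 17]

9

Step 1: Sort the data in ascending order: [1, 8, 8, 9, 13, 17, 17]
Step 2: The number of values is n = 7.
Step 3: Since n is odd, the median is the middle value at position 4: 9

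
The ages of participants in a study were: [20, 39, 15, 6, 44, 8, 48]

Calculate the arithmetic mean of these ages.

25.7143

Step 1: Sum all values: 20 + 39 + 15 + 6 + 44 + 8 + 48 = 180
Step 2: Count the number of values: n = 7
Step 3: Mean = sum / n = 180 / 7 = 25.7143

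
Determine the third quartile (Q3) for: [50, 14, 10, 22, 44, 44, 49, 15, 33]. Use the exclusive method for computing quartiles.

46.5

Step 1: Sort the data: [10, 14, 15, 22, 33, 44, 44, 49, 50]
Step 2: n = 9
Step 3: Using the exclusive quartile method:
  Q1 = 14.5
  Q2 (median) = 33
  Q3 = 46.5
  IQR = Q3 - Q1 = 46.5 - 14.5 = 32
Step 4: Q3 = 46.5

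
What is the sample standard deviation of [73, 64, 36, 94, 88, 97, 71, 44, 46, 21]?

25.9238

Step 1: Compute the mean: 63.4
Step 2: Sum of squared deviations from the mean: 6048.4
Step 3: Sample variance = 6048.4 / 9 = 672.0444
Step 4: Standard deviation = sqrt(672.0444) = 25.9238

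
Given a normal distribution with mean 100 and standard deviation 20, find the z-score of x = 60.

-2

Step 1: Recall the z-score formula: z = (x - mu) / sigma
Step 2: Substitute values: z = (60 - 100) / 20
Step 3: z = -40 / 20 = -2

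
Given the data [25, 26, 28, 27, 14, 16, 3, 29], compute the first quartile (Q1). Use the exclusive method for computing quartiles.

14.5

Step 1: Sort the data: [3, 14, 16, 25, 26, 27, 28, 29]
Step 2: n = 8
Step 3: Using the exclusive quartile method:
  Q1 = 14.5
  Q2 (median) = 25.5
  Q3 = 27.75
  IQR = Q3 - Q1 = 27.75 - 14.5 = 13.25
Step 4: Q1 = 14.5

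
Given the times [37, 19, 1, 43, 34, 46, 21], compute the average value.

28.7143

Step 1: Sum all values: 37 + 19 + 1 + 43 + 34 + 46 + 21 = 201
Step 2: Count the number of values: n = 7
Step 3: Mean = sum / n = 201 / 7 = 28.7143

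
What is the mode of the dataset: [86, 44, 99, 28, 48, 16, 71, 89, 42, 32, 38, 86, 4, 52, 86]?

86

Step 1: Count the frequency of each value:
  4: appears 1 time(s)
  16: appears 1 time(s)
  28: appears 1 time(s)
  32: appears 1 time(s)
  38: appears 1 time(s)
  42: appears 1 time(s)
  44: appears 1 time(s)
  48: appears 1 time(s)
  52: appears 1 time(s)
  71: appears 1 time(s)
  86: appears 3 time(s)
  89: appears 1 time(s)
  99: appears 1 time(s)
Step 2: The value 86 appears most frequently (3 times).
Step 3: Mode = 86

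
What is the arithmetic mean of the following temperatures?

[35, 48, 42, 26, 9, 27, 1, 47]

29.375

Step 1: Sum all values: 35 + 48 + 42 + 26 + 9 + 27 + 1 + 47 = 235
Step 2: Count the number of values: n = 8
Step 3: Mean = sum / n = 235 / 8 = 29.375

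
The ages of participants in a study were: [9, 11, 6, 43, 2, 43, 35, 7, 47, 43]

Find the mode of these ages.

43

Step 1: Count the frequency of each value:
  2: appears 1 time(s)
  6: appears 1 time(s)
  7: appears 1 time(s)
  9: appears 1 time(s)
  11: appears 1 time(s)
  35: appears 1 time(s)
  43: appears 3 time(s)
  47: appears 1 time(s)
Step 2: The value 43 appears most frequently (3 times).
Step 3: Mode = 43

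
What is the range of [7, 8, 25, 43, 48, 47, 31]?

41

Step 1: Identify the maximum value: max = 48
Step 2: Identify the minimum value: min = 7
Step 3: Range = max - min = 48 - 7 = 41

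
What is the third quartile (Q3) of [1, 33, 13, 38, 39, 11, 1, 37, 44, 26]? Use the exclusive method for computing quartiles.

38.25

Step 1: Sort the data: [1, 1, 11, 13, 26, 33, 37, 38, 39, 44]
Step 2: n = 10
Step 3: Using the exclusive quartile method:
  Q1 = 8.5
  Q2 (median) = 29.5
  Q3 = 38.25
  IQR = Q3 - Q1 = 38.25 - 8.5 = 29.75
Step 4: Q3 = 38.25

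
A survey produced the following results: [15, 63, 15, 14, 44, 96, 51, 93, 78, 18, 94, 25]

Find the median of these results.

47.5

Step 1: Sort the data in ascending order: [14, 15, 15, 18, 25, 44, 51, 63, 78, 93, 94, 96]
Step 2: The number of values is n = 12.
Step 3: Since n is even, the median is the average of positions 6 and 7:
  Median = (44 + 51) / 2 = 47.5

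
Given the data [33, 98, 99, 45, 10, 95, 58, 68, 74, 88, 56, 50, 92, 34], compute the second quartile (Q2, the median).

63

Step 1: Sort the data: [10, 33, 34, 45, 50, 56, 58, 68, 74, 88, 92, 95, 98, 99]
Step 2: n = 14
Step 3: Q2 is the median. Since n is even, it is the average of the values at positions 7 and 8:
  Q2 = (58 + 68) / 2 = 63
Step 4: Q2 = 63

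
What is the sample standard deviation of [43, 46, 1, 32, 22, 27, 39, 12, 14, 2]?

16.3422

Step 1: Compute the mean: 23.8
Step 2: Sum of squared deviations from the mean: 2403.6
Step 3: Sample variance = 2403.6 / 9 = 267.0667
Step 4: Standard deviation = sqrt(267.0667) = 16.3422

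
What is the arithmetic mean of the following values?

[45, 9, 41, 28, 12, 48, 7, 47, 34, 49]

32

Step 1: Sum all values: 45 + 9 + 41 + 28 + 12 + 48 + 7 + 47 + 34 + 49 = 320
Step 2: Count the number of values: n = 10
Step 3: Mean = sum / n = 320 / 10 = 32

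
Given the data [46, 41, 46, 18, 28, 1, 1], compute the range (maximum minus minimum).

45

Step 1: Identify the maximum value: max = 46
Step 2: Identify the minimum value: min = 1
Step 3: Range = max - min = 46 - 1 = 45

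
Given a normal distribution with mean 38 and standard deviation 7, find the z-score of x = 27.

-1.5714

Step 1: Recall the z-score formula: z = (x - mu) / sigma
Step 2: Substitute values: z = (27 - 38) / 7
Step 3: z = -11 / 7 = -1.5714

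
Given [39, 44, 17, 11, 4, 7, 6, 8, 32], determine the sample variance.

240

Step 1: Compute the mean: (39 + 44 + 17 + 11 + 4 + 7 + 6 + 8 + 32) / 9 = 18.6667
Step 2: Compute squared deviations from the mean:
  (39 - 18.6667)^2 = 413.4444
  (44 - 18.6667)^2 = 641.7778
  (17 - 18.6667)^2 = 2.7778
  (11 - 18.6667)^2 = 58.7778
  (4 - 18.6667)^2 = 215.1111
  (7 - 18.6667)^2 = 136.1111
  (6 - 18.6667)^2 = 160.4444
  (8 - 18.6667)^2 = 113.7778
  (32 - 18.6667)^2 = 177.7778
Step 3: Sum of squared deviations = 1920
Step 4: Sample variance = 1920 / 8 = 240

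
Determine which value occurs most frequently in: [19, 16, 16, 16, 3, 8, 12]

16

Step 1: Count the frequency of each value:
  3: appears 1 time(s)
  8: appears 1 time(s)
  12: appears 1 time(s)
  16: appears 3 time(s)
  19: appears 1 time(s)
Step 2: The value 16 appears most frequently (3 times).
Step 3: Mode = 16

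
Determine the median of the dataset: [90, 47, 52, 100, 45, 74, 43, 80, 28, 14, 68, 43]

49.5

Step 1: Sort the data in ascending order: [14, 28, 43, 43, 45, 47, 52, 68, 74, 80, 90, 100]
Step 2: The number of values is n = 12.
Step 3: Since n is even, the median is the average of positions 6 and 7:
  Median = (47 + 52) / 2 = 49.5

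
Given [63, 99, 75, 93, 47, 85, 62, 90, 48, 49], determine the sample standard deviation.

19.9302

Step 1: Compute the mean: 71.1
Step 2: Sum of squared deviations from the mean: 3574.9
Step 3: Sample variance = 3574.9 / 9 = 397.2111
Step 4: Standard deviation = sqrt(397.2111) = 19.9302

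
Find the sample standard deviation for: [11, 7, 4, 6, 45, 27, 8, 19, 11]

13.2571

Step 1: Compute the mean: 15.3333
Step 2: Sum of squared deviations from the mean: 1406
Step 3: Sample variance = 1406 / 8 = 175.75
Step 4: Standard deviation = sqrt(175.75) = 13.2571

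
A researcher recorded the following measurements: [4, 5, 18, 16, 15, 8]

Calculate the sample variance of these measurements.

36.8

Step 1: Compute the mean: (4 + 5 + 18 + 16 + 15 + 8) / 6 = 11
Step 2: Compute squared deviations from the mean:
  (4 - 11)^2 = 49
  (5 - 11)^2 = 36
  (18 - 11)^2 = 49
  (16 - 11)^2 = 25
  (15 - 11)^2 = 16
  (8 - 11)^2 = 9
Step 3: Sum of squared deviations = 184
Step 4: Sample variance = 184 / 5 = 36.8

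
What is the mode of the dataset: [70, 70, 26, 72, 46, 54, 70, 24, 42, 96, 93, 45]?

70

Step 1: Count the frequency of each value:
  24: appears 1 time(s)
  26: appears 1 time(s)
  42: appears 1 time(s)
  45: appears 1 time(s)
  46: appears 1 time(s)
  54: appears 1 time(s)
  70: appears 3 time(s)
  72: appears 1 time(s)
  93: appears 1 time(s)
  96: appears 1 time(s)
Step 2: The value 70 appears most frequently (3 times).
Step 3: Mode = 70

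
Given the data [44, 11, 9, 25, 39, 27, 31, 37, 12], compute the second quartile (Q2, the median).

27

Step 1: Sort the data: [9, 11, 12, 25, 27, 31, 37, 39, 44]
Step 2: n = 9
Step 3: Q2 is the median. Since n is odd, it is the middle value at position 5: 27
Step 4: Q2 = 27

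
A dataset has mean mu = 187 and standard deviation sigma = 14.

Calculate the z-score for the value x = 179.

-0.5714

Step 1: Recall the z-score formula: z = (x - mu) / sigma
Step 2: Substitute values: z = (179 - 187) / 14
Step 3: z = -8 / 14 = -0.5714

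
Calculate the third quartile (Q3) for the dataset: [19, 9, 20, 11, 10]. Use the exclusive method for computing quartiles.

19.5

Step 1: Sort the data: [9, 10, 11, 19, 20]
Step 2: n = 5
Step 3: Using the exclusive quartile method:
  Q1 = 9.5
  Q2 (median) = 11
  Q3 = 19.5
  IQR = Q3 - Q1 = 19.5 - 9.5 = 10
Step 4: Q3 = 19.5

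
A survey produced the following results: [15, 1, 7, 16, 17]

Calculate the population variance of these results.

38.56

Step 1: Compute the mean: (15 + 1 + 7 + 16 + 17) / 5 = 11.2
Step 2: Compute squared deviations from the mean:
  (15 - 11.2)^2 = 14.44
  (1 - 11.2)^2 = 104.04
  (7 - 11.2)^2 = 17.64
  (16 - 11.2)^2 = 23.04
  (17 - 11.2)^2 = 33.64
Step 3: Sum of squared deviations = 192.8
Step 4: Population variance = 192.8 / 5 = 38.56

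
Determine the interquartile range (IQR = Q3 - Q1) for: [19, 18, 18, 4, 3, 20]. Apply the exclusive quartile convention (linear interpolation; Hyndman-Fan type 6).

15.5

Step 1: Sort the data: [3, 4, 18, 18, 19, 20]
Step 2: n = 6
Step 3: Using the exclusive quartile method:
  Q1 = 3.75
  Q2 (median) = 18
  Q3 = 19.25
  IQR = Q3 - Q1 = 19.25 - 3.75 = 15.5
Step 4: IQR = 15.5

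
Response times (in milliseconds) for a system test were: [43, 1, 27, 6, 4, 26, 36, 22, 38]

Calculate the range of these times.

42

Step 1: Identify the maximum value: max = 43
Step 2: Identify the minimum value: min = 1
Step 3: Range = max - min = 43 - 1 = 42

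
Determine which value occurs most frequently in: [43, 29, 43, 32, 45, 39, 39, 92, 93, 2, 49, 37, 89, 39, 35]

39

Step 1: Count the frequency of each value:
  2: appears 1 time(s)
  29: appears 1 time(s)
  32: appears 1 time(s)
  35: appears 1 time(s)
  37: appears 1 time(s)
  39: appears 3 time(s)
  43: appears 2 time(s)
  45: appears 1 time(s)
  49: appears 1 time(s)
  89: appears 1 time(s)
  92: appears 1 time(s)
  93: appears 1 time(s)
Step 2: The value 39 appears most frequently (3 times).
Step 3: Mode = 39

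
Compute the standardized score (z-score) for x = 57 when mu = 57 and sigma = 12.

0

Step 1: Recall the z-score formula: z = (x - mu) / sigma
Step 2: Substitute values: z = (57 - 57) / 12
Step 3: z = 0 / 12 = 0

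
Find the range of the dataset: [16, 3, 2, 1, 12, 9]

15

Step 1: Identify the maximum value: max = 16
Step 2: Identify the minimum value: min = 1
Step 3: Range = max - min = 16 - 1 = 15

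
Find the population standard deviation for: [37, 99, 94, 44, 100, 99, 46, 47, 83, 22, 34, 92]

29.0501

Step 1: Compute the mean: 66.4167
Step 2: Sum of squared deviations from the mean: 10126.9167
Step 3: Population variance = 10126.9167 / 12 = 843.9097
Step 4: Standard deviation = sqrt(843.9097) = 29.0501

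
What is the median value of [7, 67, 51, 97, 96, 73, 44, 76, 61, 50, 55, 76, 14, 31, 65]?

61

Step 1: Sort the data in ascending order: [7, 14, 31, 44, 50, 51, 55, 61, 65, 67, 73, 76, 76, 96, 97]
Step 2: The number of values is n = 15.
Step 3: Since n is odd, the median is the middle value at position 8: 61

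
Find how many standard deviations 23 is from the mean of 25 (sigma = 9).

-0.2222

Step 1: Recall the z-score formula: z = (x - mu) / sigma
Step 2: Substitute values: z = (23 - 25) / 9
Step 3: z = -2 / 9 = -0.2222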